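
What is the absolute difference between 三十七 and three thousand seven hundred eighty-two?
Convert 三十七 (Chinese numeral) → 3×10 + 7 = 37 (decimal)
Convert three thousand seven hundred eighty-two (English words) → 3×1000 + 7×100 + 82 = 3782 (decimal)
Compute |37 - 3782| = 3745
3745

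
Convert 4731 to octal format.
Convert 4731 (decimal) → 4731 = 1×4096 + 1×512 + 1×64 + 7×8 + 3 → 0o11173 (octal)
0o11173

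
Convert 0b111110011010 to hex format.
Convert 0b111110011010 (binary) → 2048 + 1024 + 512 + 256 + 128 + 16 + 8 + 2 = 3994 (decimal)
Convert 3994 (decimal) → 3994 = 15×256 + 9×16 + 10 → 0xF9A (hexadecimal)
0xF9A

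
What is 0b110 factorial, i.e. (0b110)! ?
Convert 0b110 (binary) → 4 + 2 = 6 (decimal)
Compute 6! = 720
720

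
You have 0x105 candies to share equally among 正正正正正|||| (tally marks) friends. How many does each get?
Convert 0x105 (hexadecimal) → 1×256 + 5 = 261 (decimal)
Convert 正正正正正|||| (tally marks) → 5 + 5 + 5 + 5 + 5 + 4 = 29 (decimal)
Compute 261 ÷ 29 = 9
9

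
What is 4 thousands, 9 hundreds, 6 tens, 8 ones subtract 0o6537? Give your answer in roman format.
Convert 4 thousands, 9 hundreds, 6 tens, 8 ones (place-value notation) → 4×1000 + 9×100 + 6×10 + 8 = 4968 (decimal)
Convert 0o6537 (octal) → 6×512 + 5×64 + 3×8 + 7 = 3423 (decimal)
Compute 4968 - 3423 = 1545
Convert 1545 (decimal) → 1545 = 1000 + 500 + 40 + 5 → MDXLV (Roman numeral)
MDXLV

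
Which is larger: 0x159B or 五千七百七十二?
Convert 0x159B (hexadecimal) → 1×4096 + 5×256 + 9×16 + 11 = 5531 (decimal)
Convert 五千七百七十二 (Chinese numeral) → 5×1000 + 7×100 + 7×10 + 2 = 5772 (decimal)
Compare 5531 vs 5772: larger = 5772
5772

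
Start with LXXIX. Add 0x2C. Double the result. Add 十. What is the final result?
Convert LXXIX (Roman numeral) → 50 + 10 + 10 + 9 = 79 (decimal)
Start: 79
Convert 0x2C (hexadecimal) → 2×16 + 12 = 44 (decimal)
79 + 44 = 123
123 × 2 = 246
Convert 十 (Chinese numeral) → 1×10 = 10 (decimal)
246 + 10 = 256
256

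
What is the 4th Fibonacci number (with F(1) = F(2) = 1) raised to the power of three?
Convert the 4th Fibonacci number (with F(1) = F(2) = 1) (Fibonacci index) → 1, 1, 2, 3 → 3 (decimal)
Convert three (English words) → 3 (decimal)
Compute 3 ^ 3 = 27
27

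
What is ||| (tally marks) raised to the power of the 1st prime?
Convert ||| (tally marks) → 3 (decimal)
Convert the 1st prime (prime index) → 2 (decimal)
Compute 3 ^ 2 = 9
9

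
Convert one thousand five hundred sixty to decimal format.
Convert one thousand five hundred sixty (English words) → 1×1000 + 5×100 + 60 = 1560 (decimal)
1560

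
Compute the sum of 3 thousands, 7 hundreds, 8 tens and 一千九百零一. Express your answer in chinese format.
Convert 3 thousands, 7 hundreds, 8 tens (place-value notation) → 3×1000 + 7×100 + 8×10 = 3780 (decimal)
Convert 一千九百零一 (Chinese numeral) → 1×1000 + 9×100 + 1 = 1901 (decimal)
Compute 3780 + 1901 = 5681
Convert 5681 (decimal) → 5681 = 5×1000 + 6×100 + 8×10 + 1 → 五千六百八十一 (Chinese numeral)
五千六百八十一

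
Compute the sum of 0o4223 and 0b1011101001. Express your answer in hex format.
Convert 0o4223 (octal) → 4×512 + 2×64 + 2×8 + 3 = 2195 (decimal)
Convert 0b1011101001 (binary) → 512 + 128 + 64 + 32 + 8 + 1 = 745 (decimal)
Compute 2195 + 745 = 2940
Convert 2940 (decimal) → 2940 = 11×256 + 7×16 + 12 → 0xB7C (hexadecimal)
0xB7C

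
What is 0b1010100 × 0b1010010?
Convert 0b1010100 (binary) → 64 + 16 + 4 = 84 (decimal)
Convert 0b1010010 (binary) → 64 + 16 + 2 = 82 (decimal)
Compute 84 × 82 = 6888
6888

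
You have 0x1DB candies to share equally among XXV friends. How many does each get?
Convert 0x1DB (hexadecimal) → 1×256 + 13×16 + 11 = 475 (decimal)
Convert XXV (Roman numeral) → 10 + 10 + 5 = 25 (decimal)
Compute 475 ÷ 25 = 19
19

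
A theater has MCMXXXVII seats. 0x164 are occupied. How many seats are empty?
Convert MCMXXXVII (Roman numeral) → 1000 + 900 + 10 + 10 + 10 + 5 + 1 + 1 = 1937 (decimal)
Convert 0x164 (hexadecimal) → 1×256 + 6×16 + 4 = 356 (decimal)
Compute 1937 - 356 = 1581
1581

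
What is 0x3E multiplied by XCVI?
Convert 0x3E (hexadecimal) → 3×16 + 14 = 62 (decimal)
Convert XCVI (Roman numeral) → 90 + 5 + 1 = 96 (decimal)
Compute 62 × 96 = 5952
5952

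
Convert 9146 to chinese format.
Convert 9146 (decimal) → 9146 = 9×1000 + 1×100 + 4×10 + 6 → 九千一百四十六 (Chinese numeral)
九千一百四十六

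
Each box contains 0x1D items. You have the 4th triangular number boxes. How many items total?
Convert 0x1D (hexadecimal) → 1×16 + 13 = 29 (decimal)
Convert the 4th triangular number (triangular index) → 4×5/2 = 10 (decimal)
Compute 29 × 10 = 290
290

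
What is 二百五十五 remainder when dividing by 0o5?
Convert 二百五十五 (Chinese numeral) → 2×100 + 5×10 + 5 = 255 (decimal)
Convert 0o5 (octal) → 5 (decimal)
Compute 255 mod 5 = 0
0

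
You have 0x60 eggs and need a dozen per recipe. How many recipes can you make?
Convert 0x60 (hexadecimal) → 6×16 = 96 (decimal)
Convert a dozen (colloquial) → 12 (decimal)
Compute 96 ÷ 12 = 8
8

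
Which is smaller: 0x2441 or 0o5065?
Convert 0x2441 (hexadecimal) → 2×4096 + 4×256 + 4×16 + 1 = 9281 (decimal)
Convert 0o5065 (octal) → 5×512 + 6×8 + 5 = 2613 (decimal)
Compare 9281 vs 2613: smaller = 2613
2613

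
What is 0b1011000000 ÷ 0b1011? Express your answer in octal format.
Convert 0b1011000000 (binary) → 512 + 128 + 64 = 704 (decimal)
Convert 0b1011 (binary) → 8 + 2 + 1 = 11 (decimal)
Compute 704 ÷ 11 = 64
Convert 64 (decimal) → 64 = 1×64 → 0o100 (octal)
0o100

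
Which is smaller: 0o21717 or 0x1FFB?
Convert 0o21717 (octal) → 2×4096 + 1×512 + 7×64 + 1×8 + 7 = 9167 (decimal)
Convert 0x1FFB (hexadecimal) → 1×4096 + 15×256 + 15×16 + 11 = 8187 (decimal)
Compare 9167 vs 8187: smaller = 8187
8187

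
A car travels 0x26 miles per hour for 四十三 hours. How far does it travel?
Convert 0x26 (hexadecimal) → 2×16 + 6 = 38 (decimal)
Convert 四十三 (Chinese numeral) → 4×10 + 3 = 43 (decimal)
Compute 38 × 43 = 1634
1634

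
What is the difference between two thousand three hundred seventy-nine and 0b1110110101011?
Convert two thousand three hundred seventy-nine (English words) → 2×1000 + 3×100 + 79 = 2379 (decimal)
Convert 0b1110110101011 (binary) → 4096 + 2048 + 1024 + 256 + 128 + 32 + 8 + 2 + 1 = 7595 (decimal)
Difference: |2379 - 7595| = 5216
5216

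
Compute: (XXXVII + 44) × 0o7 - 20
Convert XXXVII (Roman numeral) → 10 + 10 + 10 + 5 + 1 + 1 = 37 (decimal)
Convert 0o7 (octal) → 7 (decimal)
Expression in decimal: (37 + 44) × 7 - 20
Parentheses first: 37 + 44 = 81
Multiply: 81 × 7 = 567
Subtract: 567 - 20 = 547
547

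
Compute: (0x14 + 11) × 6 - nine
Convert 0x14 (hexadecimal) → 1×16 + 4 = 20 (decimal)
Convert nine (English words) → 9 (decimal)
Expression in decimal: (20 + 11) × 6 - 9
Parentheses first: 20 + 11 = 31
Multiply: 31 × 6 = 186
Subtract: 186 - 9 = 177
177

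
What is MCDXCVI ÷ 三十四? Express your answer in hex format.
Convert MCDXCVI (Roman numeral) → 1000 + 400 + 90 + 5 + 1 = 1496 (decimal)
Convert 三十四 (Chinese numeral) → 3×10 + 4 = 34 (decimal)
Compute 1496 ÷ 34 = 44
Convert 44 (decimal) → 44 = 2×16 + 12 → 0x2C (hexadecimal)
0x2C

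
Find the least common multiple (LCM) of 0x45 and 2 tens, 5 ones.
Convert 0x45 (hexadecimal) → 4×16 + 5 = 69 (decimal)
Convert 2 tens, 5 ones (place-value notation) → 2×10 + 5 = 25 (decimal)
Compute lcm(69, 25) = 1725
1725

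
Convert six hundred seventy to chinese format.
Convert six hundred seventy (English words) → 6×100 + 70 = 670 (decimal)
Convert 670 (decimal) → 670 = 6×100 + 7×10 → 六百七十 (Chinese numeral)
六百七十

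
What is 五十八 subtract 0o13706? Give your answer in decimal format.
Convert 五十八 (Chinese numeral) → 5×10 + 8 = 58 (decimal)
Convert 0o13706 (octal) → 1×4096 + 3×512 + 7×64 + 6 = 6086 (decimal)
Compute 58 - 6086 = -6028
-6028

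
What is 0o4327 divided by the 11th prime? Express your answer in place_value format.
Convert 0o4327 (octal) → 4×512 + 3×64 + 2×8 + 7 = 2263 (decimal)
Convert the 11th prime (prime index) → 31 (decimal)
Compute 2263 ÷ 31 = 73
Convert 73 (decimal) → 73 = 7×10 + 3 → 7 tens, 3 ones (place-value notation)
7 tens, 3 ones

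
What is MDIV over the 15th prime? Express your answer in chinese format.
Convert MDIV (Roman numeral) → 1000 + 500 + 4 = 1504 (decimal)
Convert the 15th prime (prime index) → 47 (decimal)
Compute 1504 ÷ 47 = 32
Convert 32 (decimal) → 32 = 3×10 + 2 → 三十二 (Chinese numeral)
三十二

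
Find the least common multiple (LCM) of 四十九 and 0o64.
Convert 四十九 (Chinese numeral) → 4×10 + 9 = 49 (decimal)
Convert 0o64 (octal) → 6×8 + 4 = 52 (decimal)
Compute lcm(49, 52) = 2548
2548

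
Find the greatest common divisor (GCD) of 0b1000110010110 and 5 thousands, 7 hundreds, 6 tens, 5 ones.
Convert 0b1000110010110 (binary) → 4096 + 256 + 128 + 16 + 4 + 2 = 4502 (decimal)
Convert 5 thousands, 7 hundreds, 6 tens, 5 ones (place-value notation) → 5×1000 + 7×100 + 6×10 + 5 = 5765 (decimal)
Compute gcd(4502, 5765) = 1
1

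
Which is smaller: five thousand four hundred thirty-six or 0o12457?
Convert five thousand four hundred thirty-six (English words) → 5×1000 + 4×100 + 36 = 5436 (decimal)
Convert 0o12457 (octal) → 1×4096 + 2×512 + 4×64 + 5×8 + 7 = 5423 (decimal)
Compare 5436 vs 5423: smaller = 5423
5423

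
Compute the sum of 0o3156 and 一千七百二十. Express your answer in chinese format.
Convert 0o3156 (octal) → 3×512 + 1×64 + 5×8 + 6 = 1646 (decimal)
Convert 一千七百二十 (Chinese numeral) → 1×1000 + 7×100 + 2×10 = 1720 (decimal)
Compute 1646 + 1720 = 3366
Convert 3366 (decimal) → 3366 = 3×1000 + 3×100 + 6×10 + 6 → 三千三百六十六 (Chinese numeral)
三千三百六十六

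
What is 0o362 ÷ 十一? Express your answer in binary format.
Convert 0o362 (octal) → 3×64 + 6×8 + 2 = 242 (decimal)
Convert 十一 (Chinese numeral) → 1×10 + 1 = 11 (decimal)
Compute 242 ÷ 11 = 22
Convert 22 (decimal) → 22 = 16 + 4 + 2 → 0b10110 (binary)
0b10110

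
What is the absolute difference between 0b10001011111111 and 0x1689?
Convert 0b10001011111111 (binary) → 8192 + 512 + 128 + 64 + 32 + 16 + 8 + 4 + 2 + 1 = 8959 (decimal)
Convert 0x1689 (hexadecimal) → 1×4096 + 6×256 + 8×16 + 9 = 5769 (decimal)
Compute |8959 - 5769| = 3190
3190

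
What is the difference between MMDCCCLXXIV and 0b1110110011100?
Convert MMDCCCLXXIV (Roman numeral) → 1000 + 1000 + 500 + 100 + 100 + 100 + 50 + 10 + 10 + 4 = 2874 (decimal)
Convert 0b1110110011100 (binary) → 4096 + 2048 + 1024 + 256 + 128 + 16 + 8 + 4 = 7580 (decimal)
Difference: |2874 - 7580| = 4706
4706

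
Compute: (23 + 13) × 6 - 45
Parentheses first: 23 + 13 = 36
Multiply: 36 × 6 = 216
Subtract: 216 - 45 = 171
171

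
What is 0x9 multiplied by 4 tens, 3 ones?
Convert 0x9 (hexadecimal) → 9 (decimal)
Convert 4 tens, 3 ones (place-value notation) → 4×10 + 3 = 43 (decimal)
Compute 9 × 43 = 387
387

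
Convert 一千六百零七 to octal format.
Convert 一千六百零七 (Chinese numeral) → 1×1000 + 6×100 + 7 = 1607 (decimal)
Convert 1607 (decimal) → 1607 = 3×512 + 1×64 + 7 → 0o3107 (octal)
0o3107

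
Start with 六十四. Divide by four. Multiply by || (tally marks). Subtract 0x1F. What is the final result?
Convert 六十四 (Chinese numeral) → 6×10 + 4 = 64 (decimal)
Start: 64
Convert four (English words) → 4 (decimal)
64 ÷ 4 = 16
Convert || (tally marks) → 2 (decimal)
16 × 2 = 32
Convert 0x1F (hexadecimal) → 1×16 + 15 = 31 (decimal)
32 - 31 = 1
1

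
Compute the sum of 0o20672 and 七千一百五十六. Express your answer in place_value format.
Convert 0o20672 (octal) → 2×4096 + 6×64 + 7×8 + 2 = 8634 (decimal)
Convert 七千一百五十六 (Chinese numeral) → 7×1000 + 1×100 + 5×10 + 6 = 7156 (decimal)
Compute 8634 + 7156 = 15790
Convert 15790 (decimal) → 15790 = 15×1000 + 7×100 + 9×10 → 15 thousands, 7 hundreds, 9 tens (place-value notation)
15 thousands, 7 hundreds, 9 tens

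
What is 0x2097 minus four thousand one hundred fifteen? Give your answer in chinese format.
Convert 0x2097 (hexadecimal) → 2×4096 + 9×16 + 7 = 8343 (decimal)
Convert four thousand one hundred fifteen (English words) → 4×1000 + 1×100 + 15 = 4115 (decimal)
Compute 8343 - 4115 = 4228
Convert 4228 (decimal) → 4228 = 4×1000 + 2×100 + 2×10 + 8 → 四千二百二十八 (Chinese numeral)
四千二百二十八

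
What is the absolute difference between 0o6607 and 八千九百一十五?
Convert 0o6607 (octal) → 6×512 + 6×64 + 7 = 3463 (decimal)
Convert 八千九百一十五 (Chinese numeral) → 8×1000 + 9×100 + 1×10 + 5 = 8915 (decimal)
Compute |3463 - 8915| = 5452
5452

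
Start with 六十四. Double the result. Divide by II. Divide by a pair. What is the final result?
Convert 六十四 (Chinese numeral) → 6×10 + 4 = 64 (decimal)
Start: 64
64 × 2 = 128
Convert II (Roman numeral) → 1 + 1 = 2 (decimal)
128 ÷ 2 = 64
Convert a pair (colloquial) → 2 (decimal)
64 ÷ 2 = 32
32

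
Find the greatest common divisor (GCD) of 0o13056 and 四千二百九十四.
Convert 0o13056 (octal) → 1×4096 + 3×512 + 5×8 + 6 = 5678 (decimal)
Convert 四千二百九十四 (Chinese numeral) → 4×1000 + 2×100 + 9×10 + 4 = 4294 (decimal)
Compute gcd(5678, 4294) = 2
2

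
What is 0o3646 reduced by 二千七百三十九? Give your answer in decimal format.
Convert 0o3646 (octal) → 3×512 + 6×64 + 4×8 + 6 = 1958 (decimal)
Convert 二千七百三十九 (Chinese numeral) → 2×1000 + 7×100 + 3×10 + 9 = 2739 (decimal)
Compute 1958 - 2739 = -781
-781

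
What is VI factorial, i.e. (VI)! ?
Convert VI (Roman numeral) → 5 + 1 = 6 (decimal)
Compute 6! = 720
720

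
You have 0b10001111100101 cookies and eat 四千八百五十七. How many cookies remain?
Convert 0b10001111100101 (binary) → 8192 + 512 + 256 + 128 + 64 + 32 + 4 + 1 = 9189 (decimal)
Convert 四千八百五十七 (Chinese numeral) → 4×1000 + 8×100 + 5×10 + 7 = 4857 (decimal)
Compute 9189 - 4857 = 4332
4332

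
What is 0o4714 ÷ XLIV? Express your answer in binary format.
Convert 0o4714 (octal) → 4×512 + 7×64 + 1×8 + 4 = 2508 (decimal)
Convert XLIV (Roman numeral) → 40 + 4 = 44 (decimal)
Compute 2508 ÷ 44 = 57
Convert 57 (decimal) → 57 = 32 + 16 + 8 + 1 → 0b111001 (binary)
0b111001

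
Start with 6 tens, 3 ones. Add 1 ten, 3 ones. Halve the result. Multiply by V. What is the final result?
Convert 6 tens, 3 ones (place-value notation) → 6×10 + 3 = 63 (decimal)
Start: 63
Convert 1 ten, 3 ones (place-value notation) → 1×10 + 3 = 13 (decimal)
63 + 13 = 76
76 ÷ 2 = 38
Convert V (Roman numeral) → 5 (decimal)
38 × 5 = 190
190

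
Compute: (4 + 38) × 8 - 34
Parentheses first: 4 + 38 = 42
Multiply: 42 × 8 = 336
Subtract: 336 - 34 = 302
302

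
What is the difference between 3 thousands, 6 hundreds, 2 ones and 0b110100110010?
Convert 3 thousands, 6 hundreds, 2 ones (place-value notation) → 3×1000 + 6×100 + 2 = 3602 (decimal)
Convert 0b110100110010 (binary) → 2048 + 1024 + 256 + 32 + 16 + 2 = 3378 (decimal)
Difference: |3602 - 3378| = 224
224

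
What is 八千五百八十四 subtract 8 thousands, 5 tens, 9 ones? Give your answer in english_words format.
Convert 八千五百八十四 (Chinese numeral) → 8×1000 + 5×100 + 8×10 + 4 = 8584 (decimal)
Convert 8 thousands, 5 tens, 9 ones (place-value notation) → 8×1000 + 5×10 + 9 = 8059 (decimal)
Compute 8584 - 8059 = 525
Convert 525 (decimal) → 525 = 5×100 + 25 → five hundred twenty-five (English words)
five hundred twenty-five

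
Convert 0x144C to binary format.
Convert 0x144C (hexadecimal) → 1×4096 + 4×256 + 4×16 + 12 = 5196 (decimal)
Convert 5196 (decimal) → 5196 = 4096 + 1024 + 64 + 8 + 4 → 0b1010001001100 (binary)
0b1010001001100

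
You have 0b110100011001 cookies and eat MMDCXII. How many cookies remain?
Convert 0b110100011001 (binary) → 2048 + 1024 + 256 + 16 + 8 + 1 = 3353 (decimal)
Convert MMDCXII (Roman numeral) → 1000 + 1000 + 500 + 100 + 10 + 1 + 1 = 2612 (decimal)
Compute 3353 - 2612 = 741
741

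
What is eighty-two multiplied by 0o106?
Convert eighty-two (English words) → 82 (decimal)
Convert 0o106 (octal) → 1×64 + 6 = 70 (decimal)
Compute 82 × 70 = 5740
5740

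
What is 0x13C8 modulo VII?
Convert 0x13C8 (hexadecimal) → 1×4096 + 3×256 + 12×16 + 8 = 5064 (decimal)
Convert VII (Roman numeral) → 5 + 1 + 1 = 7 (decimal)
Compute 5064 mod 7 = 3
3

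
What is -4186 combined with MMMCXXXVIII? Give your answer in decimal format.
Convert MMMCXXXVIII (Roman numeral) → 1000 + 1000 + 1000 + 100 + 10 + 10 + 10 + 5 + 1 + 1 + 1 = 3138 (decimal)
Compute -4186 + 3138 = -1048
-1048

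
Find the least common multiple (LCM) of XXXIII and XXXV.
Convert XXXIII (Roman numeral) → 10 + 10 + 10 + 1 + 1 + 1 = 33 (decimal)
Convert XXXV (Roman numeral) → 10 + 10 + 10 + 5 = 35 (decimal)
Compute lcm(33, 35) = 1155
1155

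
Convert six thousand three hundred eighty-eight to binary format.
Convert six thousand three hundred eighty-eight (English words) → 6×1000 + 3×100 + 88 = 6388 (decimal)
Convert 6388 (decimal) → 6388 = 4096 + 2048 + 128 + 64 + 32 + 16 + 4 → 0b1100011110100 (binary)
0b1100011110100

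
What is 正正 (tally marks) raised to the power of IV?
Convert 正正 (tally marks) → 5 + 5 = 10 (decimal)
Convert IV (Roman numeral) → 4 (decimal)
Compute 10 ^ 4 = 10000
10000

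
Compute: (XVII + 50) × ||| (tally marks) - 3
Convert XVII (Roman numeral) → 10 + 5 + 1 + 1 = 17 (decimal)
Convert ||| (tally marks) → 3 (decimal)
Expression in decimal: (17 + 50) × 3 - 3
Parentheses first: 17 + 50 = 67
Multiply: 67 × 3 = 201
Subtract: 201 - 3 = 198
198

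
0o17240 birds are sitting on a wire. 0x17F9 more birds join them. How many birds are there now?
Convert 0o17240 (octal) → 1×4096 + 7×512 + 2×64 + 4×8 = 7840 (decimal)
Convert 0x17F9 (hexadecimal) → 1×4096 + 7×256 + 15×16 + 9 = 6137 (decimal)
Compute 7840 + 6137 = 13977
13977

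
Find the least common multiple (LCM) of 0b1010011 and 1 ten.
Convert 0b1010011 (binary) → 64 + 16 + 2 + 1 = 83 (decimal)
Convert 1 ten (place-value notation) → 1×10 = 10 (decimal)
Compute lcm(83, 10) = 830
830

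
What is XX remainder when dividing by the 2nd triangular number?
Convert XX (Roman numeral) → 10 + 10 = 20 (decimal)
Convert the 2nd triangular number (triangular index) → 2×3/2 = 3 (decimal)
Compute 20 mod 3 = 2
2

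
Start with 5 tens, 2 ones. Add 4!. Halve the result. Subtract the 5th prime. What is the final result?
Convert 5 tens, 2 ones (place-value notation) → 5×10 + 2 = 52 (decimal)
Start: 52
Convert 4! (factorial) → 24 (decimal)
52 + 24 = 76
76 ÷ 2 = 38
Convert the 5th prime (prime index) → 11 (decimal)
38 - 11 = 27
27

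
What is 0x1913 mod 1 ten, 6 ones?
Convert 0x1913 (hexadecimal) → 1×4096 + 9×256 + 1×16 + 3 = 6419 (decimal)
Convert 1 ten, 6 ones (place-value notation) → 1×10 + 6 = 16 (decimal)
Compute 6419 mod 16 = 3
3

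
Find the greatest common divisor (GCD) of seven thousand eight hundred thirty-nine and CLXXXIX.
Convert seven thousand eight hundred thirty-nine (English words) → 7×1000 + 8×100 + 39 = 7839 (decimal)
Convert CLXXXIX (Roman numeral) → 100 + 50 + 10 + 10 + 10 + 9 = 189 (decimal)
Compute gcd(7839, 189) = 9
9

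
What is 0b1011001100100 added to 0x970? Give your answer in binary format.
Convert 0b1011001100100 (binary) → 4096 + 1024 + 512 + 64 + 32 + 4 = 5732 (decimal)
Convert 0x970 (hexadecimal) → 9×256 + 7×16 = 2416 (decimal)
Compute 5732 + 2416 = 8148
Convert 8148 (decimal) → 8148 = 4096 + 2048 + 1024 + 512 + 256 + 128 + 64 + 16 + 4 → 0b1111111010100 (binary)
0b1111111010100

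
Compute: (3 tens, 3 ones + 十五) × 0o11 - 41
Convert 3 tens, 3 ones (place-value notation) → 3×10 + 3 = 33 (decimal)
Convert 十五 (Chinese numeral) → 1×10 + 5 = 15 (decimal)
Convert 0o11 (octal) → 1×8 + 1 = 9 (decimal)
Expression in decimal: (33 + 15) × 9 - 41
Parentheses first: 33 + 15 = 48
Multiply: 48 × 9 = 432
Subtract: 432 - 41 = 391
391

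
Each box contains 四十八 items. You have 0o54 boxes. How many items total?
Convert 四十八 (Chinese numeral) → 4×10 + 8 = 48 (decimal)
Convert 0o54 (octal) → 5×8 + 4 = 44 (decimal)
Compute 48 × 44 = 2112
2112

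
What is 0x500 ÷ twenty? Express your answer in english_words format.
Convert 0x500 (hexadecimal) → 5×256 = 1280 (decimal)
Convert twenty (English words) → 20 (decimal)
Compute 1280 ÷ 20 = 64
Convert 64 (decimal) → sixty-four (English words)
sixty-four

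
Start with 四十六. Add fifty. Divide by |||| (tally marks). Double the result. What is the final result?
Convert 四十六 (Chinese numeral) → 4×10 + 6 = 46 (decimal)
Start: 46
Convert fifty (English words) → 50 (decimal)
46 + 50 = 96
Convert |||| (tally marks) → 4 (decimal)
96 ÷ 4 = 24
24 × 2 = 48
48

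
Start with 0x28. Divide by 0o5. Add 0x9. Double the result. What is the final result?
Convert 0x28 (hexadecimal) → 2×16 + 8 = 40 (decimal)
Start: 40
Convert 0o5 (octal) → 5 (decimal)
40 ÷ 5 = 8
Convert 0x9 (hexadecimal) → 9 (decimal)
8 + 9 = 17
17 × 2 = 34
34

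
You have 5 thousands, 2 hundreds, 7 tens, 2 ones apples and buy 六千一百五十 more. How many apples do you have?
Convert 5 thousands, 2 hundreds, 7 tens, 2 ones (place-value notation) → 5×1000 + 2×100 + 7×10 + 2 = 5272 (decimal)
Convert 六千一百五十 (Chinese numeral) → 6×1000 + 1×100 + 5×10 = 6150 (decimal)
Compute 5272 + 6150 = 11422
11422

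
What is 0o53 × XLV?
Convert 0o53 (octal) → 5×8 + 3 = 43 (decimal)
Convert XLV (Roman numeral) → 40 + 5 = 45 (decimal)
Compute 43 × 45 = 1935
1935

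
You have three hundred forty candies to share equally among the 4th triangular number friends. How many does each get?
Convert three hundred forty (English words) → 3×100 + 40 = 340 (decimal)
Convert the 4th triangular number (triangular index) → 4×5/2 = 10 (decimal)
Compute 340 ÷ 10 = 34
34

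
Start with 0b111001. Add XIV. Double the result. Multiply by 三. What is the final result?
Convert 0b111001 (binary) → 32 + 16 + 8 + 1 = 57 (decimal)
Start: 57
Convert XIV (Roman numeral) → 10 + 4 = 14 (decimal)
57 + 14 = 71
71 × 2 = 142
Convert 三 (Chinese numeral) → 3 (decimal)
142 × 3 = 426
426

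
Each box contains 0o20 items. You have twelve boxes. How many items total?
Convert 0o20 (octal) → 2×8 = 16 (decimal)
Convert twelve (English words) → 12 (decimal)
Compute 16 × 12 = 192
192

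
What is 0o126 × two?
Convert 0o126 (octal) → 1×64 + 2×8 + 6 = 86 (decimal)
Convert two (English words) → 2 (decimal)
Compute 86 × 2 = 172
172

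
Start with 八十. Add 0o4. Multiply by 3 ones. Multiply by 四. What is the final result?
Convert 八十 (Chinese numeral) → 8×10 = 80 (decimal)
Start: 80
Convert 0o4 (octal) → 4 (decimal)
80 + 4 = 84
Convert 3 ones (place-value notation) → 3 (decimal)
84 × 3 = 252
Convert 四 (Chinese numeral) → 4 (decimal)
252 × 4 = 1008
1008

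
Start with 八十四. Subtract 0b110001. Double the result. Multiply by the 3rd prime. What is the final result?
Convert 八十四 (Chinese numeral) → 8×10 + 4 = 84 (decimal)
Start: 84
Convert 0b110001 (binary) → 32 + 16 + 1 = 49 (decimal)
84 - 49 = 35
35 × 2 = 70
Convert the 3rd prime (prime index) → 5 (decimal)
70 × 5 = 350
350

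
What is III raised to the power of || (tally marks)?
Convert III (Roman numeral) → 1 + 1 + 1 = 3 (decimal)
Convert || (tally marks) → 2 (decimal)
Compute 3 ^ 2 = 9
9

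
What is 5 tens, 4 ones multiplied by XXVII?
Convert 5 tens, 4 ones (place-value notation) → 5×10 + 4 = 54 (decimal)
Convert XXVII (Roman numeral) → 10 + 10 + 5 + 1 + 1 = 27 (decimal)
Compute 54 × 27 = 1458
1458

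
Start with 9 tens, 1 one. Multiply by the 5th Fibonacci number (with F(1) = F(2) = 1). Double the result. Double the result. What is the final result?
Convert 9 tens, 1 one (place-value notation) → 9×10 + 1 = 91 (decimal)
Start: 91
Convert the 5th Fibonacci number (with F(1) = F(2) = 1) (Fibonacci index) → 1, 1, 2, 3, 5 → 5 (decimal)
91 × 5 = 455
455 × 2 = 910
910 × 2 = 1820
1820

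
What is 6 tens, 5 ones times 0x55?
Convert 6 tens, 5 ones (place-value notation) → 6×10 + 5 = 65 (decimal)
Convert 0x55 (hexadecimal) → 5×16 + 5 = 85 (decimal)
Compute 65 × 85 = 5525
5525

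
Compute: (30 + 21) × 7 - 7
Parentheses first: 30 + 21 = 51
Multiply: 51 × 7 = 357
Subtract: 357 - 7 = 350
350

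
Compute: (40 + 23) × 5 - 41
Parentheses first: 40 + 23 = 63
Multiply: 63 × 5 = 315
Subtract: 315 - 41 = 274
274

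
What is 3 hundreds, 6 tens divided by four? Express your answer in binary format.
Convert 3 hundreds, 6 tens (place-value notation) → 3×100 + 6×10 = 360 (decimal)
Convert four (English words) → 4 (decimal)
Compute 360 ÷ 4 = 90
Convert 90 (decimal) → 90 = 64 + 16 + 8 + 2 → 0b1011010 (binary)
0b1011010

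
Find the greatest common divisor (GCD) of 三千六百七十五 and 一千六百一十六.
Convert 三千六百七十五 (Chinese numeral) → 3×1000 + 6×100 + 7×10 + 5 = 3675 (decimal)
Convert 一千六百一十六 (Chinese numeral) → 1×1000 + 6×100 + 1×10 + 6 = 1616 (decimal)
Compute gcd(3675, 1616) = 1
1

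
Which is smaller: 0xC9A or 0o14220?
Convert 0xC9A (hexadecimal) → 12×256 + 9×16 + 10 = 3226 (decimal)
Convert 0o14220 (octal) → 1×4096 + 4×512 + 2×64 + 2×8 = 6288 (decimal)
Compare 3226 vs 6288: smaller = 3226
3226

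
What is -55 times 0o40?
Convert 0o40 (octal) → 4×8 = 32 (decimal)
Compute -55 × 32 = -1760
-1760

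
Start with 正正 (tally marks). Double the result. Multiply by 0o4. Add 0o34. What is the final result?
Convert 正正 (tally marks) → 5 + 5 = 10 (decimal)
Start: 10
10 × 2 = 20
Convert 0o4 (octal) → 4 (decimal)
20 × 4 = 80
Convert 0o34 (octal) → 3×8 + 4 = 28 (decimal)
80 + 28 = 108
108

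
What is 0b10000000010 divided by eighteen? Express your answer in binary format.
Convert 0b10000000010 (binary) → 1024 + 2 = 1026 (decimal)
Convert eighteen (English words) → 18 (decimal)
Compute 1026 ÷ 18 = 57
Convert 57 (decimal) → 57 = 32 + 16 + 8 + 1 → 0b111001 (binary)
0b111001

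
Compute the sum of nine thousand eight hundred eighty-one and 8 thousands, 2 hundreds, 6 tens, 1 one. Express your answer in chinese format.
Convert nine thousand eight hundred eighty-one (English words) → 9×1000 + 8×100 + 81 = 9881 (decimal)
Convert 8 thousands, 2 hundreds, 6 tens, 1 one (place-value notation) → 8×1000 + 2×100 + 6×10 + 1 = 8261 (decimal)
Compute 9881 + 8261 = 18142
Convert 18142 (decimal) → 18142 = 1×10000 + 8×1000 + 1×100 + 4×10 + 2 → 一万八千一百四十二 (Chinese numeral)
一万八千一百四十二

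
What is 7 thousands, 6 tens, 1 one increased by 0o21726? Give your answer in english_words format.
Convert 7 thousands, 6 tens, 1 one (place-value notation) → 7×1000 + 6×10 + 1 = 7061 (decimal)
Convert 0o21726 (octal) → 2×4096 + 1×512 + 7×64 + 2×8 + 6 = 9174 (decimal)
Compute 7061 + 9174 = 16235
Convert 16235 (decimal) → 16235 = 16×1000 + 2×100 + 35 → sixteen thousand two hundred thirty-five (English words)
sixteen thousand two hundred thirty-five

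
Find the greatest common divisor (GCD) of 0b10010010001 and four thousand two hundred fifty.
Convert 0b10010010001 (binary) → 1024 + 128 + 16 + 1 = 1169 (decimal)
Convert four thousand two hundred fifty (English words) → 4×1000 + 2×100 + 50 = 4250 (decimal)
Compute gcd(1169, 4250) = 1
1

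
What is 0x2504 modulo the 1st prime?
Convert 0x2504 (hexadecimal) → 2×4096 + 5×256 + 4 = 9476 (decimal)
Convert the 1st prime (prime index) → 2 (decimal)
Compute 9476 mod 2 = 0
0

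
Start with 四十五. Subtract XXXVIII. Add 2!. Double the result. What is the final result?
Convert 四十五 (Chinese numeral) → 4×10 + 5 = 45 (decimal)
Start: 45
Convert XXXVIII (Roman numeral) → 10 + 10 + 10 + 5 + 1 + 1 + 1 = 38 (decimal)
45 - 38 = 7
Convert 2! (factorial) → 2 (decimal)
7 + 2 = 9
9 × 2 = 18
18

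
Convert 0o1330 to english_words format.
Convert 0o1330 (octal) → 1×512 + 3×64 + 3×8 = 728 (decimal)
Convert 728 (decimal) → 728 = 7×100 + 28 → seven hundred twenty-eight (English words)
seven hundred twenty-eight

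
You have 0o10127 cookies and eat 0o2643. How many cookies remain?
Convert 0o10127 (octal) → 1×4096 + 1×64 + 2×8 + 7 = 4183 (decimal)
Convert 0o2643 (octal) → 2×512 + 6×64 + 4×8 + 3 = 1443 (decimal)
Compute 4183 - 1443 = 2740
2740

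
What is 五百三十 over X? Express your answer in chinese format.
Convert 五百三十 (Chinese numeral) → 5×100 + 3×10 = 530 (decimal)
Convert X (Roman numeral) → 10 (decimal)
Compute 530 ÷ 10 = 53
Convert 53 (decimal) → 53 = 5×10 + 3 → 五十三 (Chinese numeral)
五十三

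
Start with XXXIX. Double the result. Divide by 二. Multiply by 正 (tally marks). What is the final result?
Convert XXXIX (Roman numeral) → 10 + 10 + 10 + 9 = 39 (decimal)
Start: 39
39 × 2 = 78
Convert 二 (Chinese numeral) → 2 (decimal)
78 ÷ 2 = 39
Convert 正 (tally marks) → 5 (decimal)
39 × 5 = 195
195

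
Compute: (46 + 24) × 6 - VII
Convert VII (Roman numeral) → 5 + 1 + 1 = 7 (decimal)
Expression in decimal: (46 + 24) × 6 - 7
Parentheses first: 46 + 24 = 70
Multiply: 70 × 6 = 420
Subtract: 420 - 7 = 413
413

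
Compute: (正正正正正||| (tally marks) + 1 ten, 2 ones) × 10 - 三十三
Convert 正正正正正||| (tally marks) → 5 + 5 + 5 + 5 + 5 + 3 = 28 (decimal)
Convert 1 ten, 2 ones (place-value notation) → 1×10 + 2 = 12 (decimal)
Convert 三十三 (Chinese numeral) → 3×10 + 3 = 33 (decimal)
Expression in decimal: (28 + 12) × 10 - 33
Parentheses first: 28 + 12 = 40
Multiply: 40 × 10 = 400
Subtract: 400 - 33 = 367
367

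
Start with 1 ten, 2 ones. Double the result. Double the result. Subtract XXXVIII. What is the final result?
Convert 1 ten, 2 ones (place-value notation) → 1×10 + 2 = 12 (decimal)
Start: 12
12 × 2 = 24
24 × 2 = 48
Convert XXXVIII (Roman numeral) → 10 + 10 + 10 + 5 + 1 + 1 + 1 = 38 (decimal)
48 - 38 = 10
10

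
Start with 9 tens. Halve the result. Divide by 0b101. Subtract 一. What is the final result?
Convert 9 tens (place-value notation) → 9×10 = 90 (decimal)
Start: 90
90 ÷ 2 = 45
Convert 0b101 (binary) → 4 + 1 = 5 (decimal)
45 ÷ 5 = 9
Convert 一 (Chinese numeral) → 1 (decimal)
9 - 1 = 8
8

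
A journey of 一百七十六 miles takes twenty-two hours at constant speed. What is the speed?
Convert 一百七十六 (Chinese numeral) → 1×100 + 7×10 + 6 = 176 (decimal)
Convert twenty-two (English words) → 22 (decimal)
Compute 176 ÷ 22 = 8
8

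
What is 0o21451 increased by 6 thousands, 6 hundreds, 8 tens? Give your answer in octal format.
Convert 0o21451 (octal) → 2×4096 + 1×512 + 4×64 + 5×8 + 1 = 9001 (decimal)
Convert 6 thousands, 6 hundreds, 8 tens (place-value notation) → 6×1000 + 6×100 + 8×10 = 6680 (decimal)
Compute 9001 + 6680 = 15681
Convert 15681 (decimal) → 15681 = 3×4096 + 6×512 + 5×64 + 1 → 0o36501 (octal)
0o36501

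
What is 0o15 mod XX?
Convert 0o15 (octal) → 1×8 + 5 = 13 (decimal)
Convert XX (Roman numeral) → 10 + 10 = 20 (decimal)
Compute 13 mod 20 = 13
13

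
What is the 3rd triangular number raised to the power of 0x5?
Convert the 3rd triangular number (triangular index) → 3×4/2 = 6 (decimal)
Convert 0x5 (hexadecimal) → 5 (decimal)
Compute 6 ^ 5 = 7776
7776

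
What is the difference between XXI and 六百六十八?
Convert XXI (Roman numeral) → 10 + 10 + 1 = 21 (decimal)
Convert 六百六十八 (Chinese numeral) → 6×100 + 6×10 + 8 = 668 (decimal)
Difference: |21 - 668| = 647
647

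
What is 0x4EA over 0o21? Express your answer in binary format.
Convert 0x4EA (hexadecimal) → 4×256 + 14×16 + 10 = 1258 (decimal)
Convert 0o21 (octal) → 2×8 + 1 = 17 (decimal)
Compute 1258 ÷ 17 = 74
Convert 74 (decimal) → 74 = 64 + 8 + 2 → 0b1001010 (binary)
0b1001010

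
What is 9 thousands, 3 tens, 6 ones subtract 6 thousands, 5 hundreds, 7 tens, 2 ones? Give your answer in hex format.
Convert 9 thousands, 3 tens, 6 ones (place-value notation) → 9×1000 + 3×10 + 6 = 9036 (decimal)
Convert 6 thousands, 5 hundreds, 7 tens, 2 ones (place-value notation) → 6×1000 + 5×100 + 7×10 + 2 = 6572 (decimal)
Compute 9036 - 6572 = 2464
Convert 2464 (decimal) → 2464 = 9×256 + 10×16 → 0x9A0 (hexadecimal)
0x9A0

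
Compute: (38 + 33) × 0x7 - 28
Convert 0x7 (hexadecimal) → 7 (decimal)
Expression in decimal: (38 + 33) × 7 - 28
Parentheses first: 38 + 33 = 71
Multiply: 71 × 7 = 497
Subtract: 497 - 28 = 469
469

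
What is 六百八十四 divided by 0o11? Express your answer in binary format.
Convert 六百八十四 (Chinese numeral) → 6×100 + 8×10 + 4 = 684 (decimal)
Convert 0o11 (octal) → 1×8 + 1 = 9 (decimal)
Compute 684 ÷ 9 = 76
Convert 76 (decimal) → 76 = 64 + 8 + 4 → 0b1001100 (binary)
0b1001100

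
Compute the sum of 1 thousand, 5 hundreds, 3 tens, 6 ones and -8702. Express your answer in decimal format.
Convert 1 thousand, 5 hundreds, 3 tens, 6 ones (place-value notation) → 1×1000 + 5×100 + 3×10 + 6 = 1536 (decimal)
Compute 1536 + -8702 = -7166
-7166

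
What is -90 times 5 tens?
Convert 5 tens (place-value notation) → 5×10 = 50 (decimal)
Compute -90 × 50 = -4500
-4500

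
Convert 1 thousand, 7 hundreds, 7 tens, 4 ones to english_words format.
Convert 1 thousand, 7 hundreds, 7 tens, 4 ones (place-value notation) → 1×1000 + 7×100 + 7×10 + 4 = 1774 (decimal)
Convert 1774 (decimal) → 1774 = 1×1000 + 7×100 + 74 → one thousand seven hundred seventy-four (English words)
one thousand seven hundred seventy-four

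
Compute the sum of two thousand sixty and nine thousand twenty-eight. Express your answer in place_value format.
Convert two thousand sixty (English words) → 2×1000 + 60 = 2060 (decimal)
Convert nine thousand twenty-eight (English words) → 9×1000 + 28 = 9028 (decimal)
Compute 2060 + 9028 = 11088
Convert 11088 (decimal) → 11088 = 11×1000 + 8×10 + 8 → 11 thousands, 8 tens, 8 ones (place-value notation)
11 thousands, 8 tens, 8 ones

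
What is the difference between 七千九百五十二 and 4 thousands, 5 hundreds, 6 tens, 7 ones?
Convert 七千九百五十二 (Chinese numeral) → 7×1000 + 9×100 + 5×10 + 2 = 7952 (decimal)
Convert 4 thousands, 5 hundreds, 6 tens, 7 ones (place-value notation) → 4×1000 + 5×100 + 6×10 + 7 = 4567 (decimal)
Difference: |7952 - 4567| = 3385
3385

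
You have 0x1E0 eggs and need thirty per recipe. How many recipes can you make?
Convert 0x1E0 (hexadecimal) → 1×256 + 14×16 = 480 (decimal)
Convert thirty (English words) → 30 (decimal)
Compute 480 ÷ 30 = 16
16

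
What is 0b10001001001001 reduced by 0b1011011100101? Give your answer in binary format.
Convert 0b10001001001001 (binary) → 8192 + 512 + 64 + 8 + 1 = 8777 (decimal)
Convert 0b1011011100101 (binary) → 4096 + 1024 + 512 + 128 + 64 + 32 + 4 + 1 = 5861 (decimal)
Compute 8777 - 5861 = 2916
Convert 2916 (decimal) → 2916 = 2048 + 512 + 256 + 64 + 32 + 4 → 0b101101100100 (binary)
0b101101100100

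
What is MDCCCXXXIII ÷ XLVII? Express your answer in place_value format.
Convert MDCCCXXXIII (Roman numeral) → 1000 + 500 + 100 + 100 + 100 + 10 + 10 + 10 + 1 + 1 + 1 = 1833 (decimal)
Convert XLVII (Roman numeral) → 40 + 5 + 1 + 1 = 47 (decimal)
Compute 1833 ÷ 47 = 39
Convert 39 (decimal) → 39 = 3×10 + 9 → 3 tens, 9 ones (place-value notation)
3 tens, 9 ones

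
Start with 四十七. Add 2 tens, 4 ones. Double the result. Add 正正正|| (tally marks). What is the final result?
Convert 四十七 (Chinese numeral) → 4×10 + 7 = 47 (decimal)
Start: 47
Convert 2 tens, 4 ones (place-value notation) → 2×10 + 4 = 24 (decimal)
47 + 24 = 71
71 × 2 = 142
Convert 正正正|| (tally marks) → 5 + 5 + 5 + 2 = 17 (decimal)
142 + 17 = 159
159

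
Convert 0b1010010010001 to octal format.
Convert 0b1010010010001 (binary) → 4096 + 1024 + 128 + 16 + 1 = 5265 (decimal)
Convert 5265 (decimal) → 5265 = 1×4096 + 2×512 + 2×64 + 2×8 + 1 → 0o12221 (octal)
0o12221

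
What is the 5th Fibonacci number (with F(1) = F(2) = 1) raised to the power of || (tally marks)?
Convert the 5th Fibonacci number (with F(1) = F(2) = 1) (Fibonacci index) → 1, 1, 2, 3, 5 → 5 (decimal)
Convert || (tally marks) → 2 (decimal)
Compute 5 ^ 2 = 25
25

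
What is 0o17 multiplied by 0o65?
Convert 0o17 (octal) → 1×8 + 7 = 15 (decimal)
Convert 0o65 (octal) → 6×8 + 5 = 53 (decimal)
Compute 15 × 53 = 795
795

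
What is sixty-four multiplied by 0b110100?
Convert sixty-four (English words) → 64 (decimal)
Convert 0b110100 (binary) → 32 + 16 + 4 = 52 (decimal)
Compute 64 × 52 = 3328
3328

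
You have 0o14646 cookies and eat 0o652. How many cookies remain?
Convert 0o14646 (octal) → 1×4096 + 4×512 + 6×64 + 4×8 + 6 = 6566 (decimal)
Convert 0o652 (octal) → 6×64 + 5×8 + 2 = 426 (decimal)
Compute 6566 - 426 = 6140
6140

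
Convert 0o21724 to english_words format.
Convert 0o21724 (octal) → 2×4096 + 1×512 + 7×64 + 2×8 + 4 = 9172 (decimal)
Convert 9172 (decimal) → 9172 = 9×1000 + 1×100 + 72 → nine thousand one hundred seventy-two (English words)
nine thousand one hundred seventy-two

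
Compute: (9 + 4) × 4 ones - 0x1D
Convert 4 ones (place-value notation) → 4 (decimal)
Convert 0x1D (hexadecimal) → 1×16 + 13 = 29 (decimal)
Expression in decimal: (9 + 4) × 4 - 29
Parentheses first: 9 + 4 = 13
Multiply: 13 × 4 = 52
Subtract: 52 - 29 = 23
23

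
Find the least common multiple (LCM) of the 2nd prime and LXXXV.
Convert the 2nd prime (prime index) → 3 (decimal)
Convert LXXXV (Roman numeral) → 50 + 10 + 10 + 10 + 5 = 85 (decimal)
Compute lcm(3, 85) = 255
255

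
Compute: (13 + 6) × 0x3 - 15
Convert 0x3 (hexadecimal) → 3 (decimal)
Expression in decimal: (13 + 6) × 3 - 15
Parentheses first: 13 + 6 = 19
Multiply: 19 × 3 = 57
Subtract: 57 - 15 = 42
42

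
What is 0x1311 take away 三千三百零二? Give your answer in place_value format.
Convert 0x1311 (hexadecimal) → 1×4096 + 3×256 + 1×16 + 1 = 4881 (decimal)
Convert 三千三百零二 (Chinese numeral) → 3×1000 + 3×100 + 2 = 3302 (decimal)
Compute 4881 - 3302 = 1579
Convert 1579 (decimal) → 1579 = 1×1000 + 5×100 + 7×10 + 9 → 1 thousand, 5 hundreds, 7 tens, 9 ones (place-value notation)
1 thousand, 5 hundreds, 7 tens, 9 ones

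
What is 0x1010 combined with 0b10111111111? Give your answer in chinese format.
Convert 0x1010 (hexadecimal) → 1×4096 + 1×16 = 4112 (decimal)
Convert 0b10111111111 (binary) → 1024 + 256 + 128 + 64 + 32 + 16 + 8 + 4 + 2 + 1 = 1535 (decimal)
Compute 4112 + 1535 = 5647
Convert 5647 (decimal) → 5647 = 5×1000 + 6×100 + 4×10 + 7 → 五千六百四十七 (Chinese numeral)
五千六百四十七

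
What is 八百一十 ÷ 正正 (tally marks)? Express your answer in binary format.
Convert 八百一十 (Chinese numeral) → 8×100 + 1×10 = 810 (decimal)
Convert 正正 (tally marks) → 5 + 5 = 10 (decimal)
Compute 810 ÷ 10 = 81
Convert 81 (decimal) → 81 = 64 + 16 + 1 → 0b1010001 (binary)
0b1010001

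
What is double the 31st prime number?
The 31st prime number = 127
Compute 127 × 2 = 254
254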